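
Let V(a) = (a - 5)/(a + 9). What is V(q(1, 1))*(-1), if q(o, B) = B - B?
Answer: 5/9 ≈ 0.55556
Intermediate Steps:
q(o, B) = 0
V(a) = (-5 + a)/(9 + a)
V(q(1, 1))*(-1) = ((-5 + 0)/(9 + 0))*(-1) = (-5/9)*(-1) = ((1/9)*(-5))*(-1) = -5/9*(-1) = 5/9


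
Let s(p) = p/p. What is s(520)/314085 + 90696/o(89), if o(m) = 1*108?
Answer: 791284813/942255 ≈ 839.78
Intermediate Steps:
o(m) = 108
s(p) = 1
s(520)/314085 + 90696/o(89) = 1/314085 + 90696/108 = 1*(1/314085) + 90696*(1/108) = 1/314085 + 7558/9 = 791284813/942255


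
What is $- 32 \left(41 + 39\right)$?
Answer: $-2560$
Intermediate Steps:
$- 32 \left(41 + 39\right) = \left(-32\right) 80 = -2560$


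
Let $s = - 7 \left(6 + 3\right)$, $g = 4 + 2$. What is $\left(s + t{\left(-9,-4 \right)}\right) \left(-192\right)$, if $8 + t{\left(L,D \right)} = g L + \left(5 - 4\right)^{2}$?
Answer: $23808$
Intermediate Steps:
$g = 6$
$s = -63$ ($s = \left(-7\right) 9 = -63$)
$t{\left(L,D \right)} = -7 + 6 L$ ($t{\left(L,D \right)} = -8 + \left(6 L + \left(5 - 4\right)^{2}\right) = -8 + \left(6 L + 1^{2}\right) = -8 + \left(6 L + 1\right) = -8 + \left(1 + 6 L\right) = -7 + 6 L$)
$\left(s + t{\left(-9,-4 \right)}\right) \left(-192\right) = \left(-63 + \left(-7 + 6 \left(-9\right)\right)\right) \left(-192\right) = \left(-63 - 61\right) \left(-192\right) = \left(-124\right) \left(-192\right) = 23808$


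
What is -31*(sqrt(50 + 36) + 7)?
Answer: -217 - 31*sqrt(86) ≈ -504.48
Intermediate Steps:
-31*(sqrt(50 + 36) + 7) = -31*(sqrt(86) + 7) = -31*(7 + sqrt(86)) = -217 - 31*sqrt(86)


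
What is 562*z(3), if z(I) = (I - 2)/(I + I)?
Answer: 281/3 ≈ 93.667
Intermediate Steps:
z(I) = (-2 + I)/(2*I) (z(I) = (-2 + I)/((2*I)) = (-2 + I)*(1/(2*I)) = (-2 + I)/(2*I))
562*z(3) = 562*((1/2)*(-2 + 3)/3) = 562*((1/2)*(1/3)*1) = 562*(1/6) = 281/3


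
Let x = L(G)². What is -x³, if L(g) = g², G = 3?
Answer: -531441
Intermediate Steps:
x = 81 (x = (3²)² = 9² = 81)
-x³ = -1*81³ = -1*531441 = -531441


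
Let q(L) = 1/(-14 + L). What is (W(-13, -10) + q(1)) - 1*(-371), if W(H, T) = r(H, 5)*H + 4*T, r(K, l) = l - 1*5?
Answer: 4302/13 ≈ 330.92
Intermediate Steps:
r(K, l) = -5 + l (r(K, l) = l - 5 = -5 + l)
W(H, T) = 4*T (W(H, T) = (-5 + 5)*H + 4*T = 0*H + 4*T = 0 + 4*T = 4*T)
(W(-13, -10) + q(1)) - 1*(-371) = (4*(-10) + 1/(-14 + 1)) - 1*(-371) = (-40 + 1/(-13)) + 371 = (-40 - 1/13) + 371 = -521/13 + 371 = 4302/13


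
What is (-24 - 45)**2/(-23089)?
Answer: -4761/23089 ≈ -0.20620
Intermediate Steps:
(-24 - 45)**2/(-23089) = (-69)**2*(-1/23089) = 4761*(-1/23089) = -4761/23089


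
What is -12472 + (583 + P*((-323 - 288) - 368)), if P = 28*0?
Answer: -11889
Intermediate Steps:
P = 0
-12472 + (583 + P*((-323 - 288) - 368)) = -12472 + (583 + 0*((-323 - 288) - 368)) = -12472 + (583 + 0*(-611 - 368)) = -12472 + (583 + 0*(-979)) = -12472 + (583 + 0) = -12472 + 583 = -11889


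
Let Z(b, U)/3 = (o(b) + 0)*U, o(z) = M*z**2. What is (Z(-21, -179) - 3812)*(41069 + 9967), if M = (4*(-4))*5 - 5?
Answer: 1027131805788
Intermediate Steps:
M = -85 (M = -16*5 - 5 = -80 - 5 = -85)
o(z) = -85*z**2
Z(b, U) = -255*U*b**2 (Z(b, U) = 3*((-85*b**2 + 0)*U) = 3*((-85*b**2)*U) = 3*(-85*U*b**2) = -255*U*b**2)
(Z(-21, -179) - 3812)*(41069 + 9967) = (-255*(-179)*(-21)**2 - 3812)*(41069 + 9967) = (-255*(-179)*441 - 3812)*51036 = (20129445 - 3812)*51036 = 20125633*51036 = 1027131805788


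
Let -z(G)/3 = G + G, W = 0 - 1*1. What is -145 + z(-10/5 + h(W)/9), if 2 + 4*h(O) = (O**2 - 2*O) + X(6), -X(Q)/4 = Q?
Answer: -775/6 ≈ -129.17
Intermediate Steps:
W = -1 (W = 0 - 1 = -1)
X(Q) = -4*Q
h(O) = -13/2 - O/2 + O**2/4 (h(O) = -1/2 + ((O**2 - 2*O) - 4*6)/4 = -1/2 + ((O**2 - 2*O) - 24)/4 = -1/2 + (-24 + O**2 - 2*O)/4 = -1/2 + (-6 - O/2 + O**2/4) = -13/2 - O/2 + O**2/4)
z(G) = -6*G (z(G) = -3*(G + G) = -6*G)
-145 + z(-10/5 + h(W)/9) = -145 - 6*(-10/5 + (-13/2 - 1/2*(-1) + (1/4)*(-1)**2)/9) = -145 - 6*(-10*1/5 + (-13/2 + 1/2 + (1/4)*1)*(1/9)) = -145 - 6*(-2 + (-13/2 + 1/2 + 1/4)*(1/9)) = -145 - 6*(-2 - 23/4*1/9) = -145 - 6*(-2 - 23/36) = -145 - 6*(-95/36) = -145 + 95/6 = -775/6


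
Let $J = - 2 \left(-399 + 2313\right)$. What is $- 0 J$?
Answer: $0$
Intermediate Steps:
$J = -3828$ ($J = \left(-2\right) 1914 = -3828$)
$- 0 J = - 0 \left(-3828\right) = \left(-1\right) 0 = 0$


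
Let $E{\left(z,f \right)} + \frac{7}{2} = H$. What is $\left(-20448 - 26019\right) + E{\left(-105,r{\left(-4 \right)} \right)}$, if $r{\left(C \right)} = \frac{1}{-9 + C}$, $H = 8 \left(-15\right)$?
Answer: $- \frac{93181}{2} \approx -46591.0$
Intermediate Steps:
$H = -120$
$E{\left(z,f \right)} = - \frac{247}{2}$ ($E{\left(z,f \right)} = - \frac{7}{2} - 120 = - \frac{247}{2}$)
$\left(-20448 - 26019\right) + E{\left(-105,r{\left(-4 \right)} \right)} = \left(-20448 - 26019\right) - \frac{247}{2} = -46467 - \frac{247}{2} = - \frac{93181}{2}$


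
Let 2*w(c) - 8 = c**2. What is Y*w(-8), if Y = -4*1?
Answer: -144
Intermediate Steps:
w(c) = 4 + c**2/2
Y = -4
Y*w(-8) = -4*(4 + (1/2)*(-8)**2) = -4*(4 + (1/2)*64) = -4*(4 + 32) = -4*36 = -144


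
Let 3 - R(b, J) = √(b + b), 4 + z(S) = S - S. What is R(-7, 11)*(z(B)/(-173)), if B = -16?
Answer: 12/173 - 4*I*√14/173 ≈ 0.069364 - 0.086512*I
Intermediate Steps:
z(S) = -4 (z(S) = -4 + (S - S) = -4 + 0 = -4)
R(b, J) = 3 - √2*√b (R(b, J) = 3 - √(b + b) = 3 - √(2*b) = 3 - √2*√b)
R(-7, 11)*(z(B)/(-173)) = (3 - √2*√(-7))*(-4/(-173)) = (3 - √2*I*√7)*(-4*(-1/173)) = (3 - I*√14)*(4/173) = 12/173 - 4*I*√14/173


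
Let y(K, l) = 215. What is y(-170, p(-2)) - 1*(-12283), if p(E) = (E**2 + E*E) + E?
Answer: 12498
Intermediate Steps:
p(E) = E + 2*E**2 (p(E) = (E**2 + E**2) + E = 2*E**2 + E = E + 2*E**2)
y(-170, p(-2)) - 1*(-12283) = 215 - 1*(-12283) = 215 + 12283 = 12498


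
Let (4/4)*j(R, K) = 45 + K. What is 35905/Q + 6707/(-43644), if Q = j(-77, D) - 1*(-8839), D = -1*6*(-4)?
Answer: 188411483/48597594 ≈ 3.8770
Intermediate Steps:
D = 24 (D = -6*(-4) = 24)
j(R, K) = 45 + K
Q = 8908 (Q = (45 + 24) - 1*(-8839) = 69 + 8839 = 8908)
35905/Q + 6707/(-43644) = 35905/8908 + 6707/(-43644) = 35905*(1/8908) + 6707*(-1/43644) = 35905/8908 - 6707/43644 = 188411483/48597594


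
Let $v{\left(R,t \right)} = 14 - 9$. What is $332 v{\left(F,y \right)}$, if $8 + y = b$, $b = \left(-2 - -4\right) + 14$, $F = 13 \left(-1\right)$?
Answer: $1660$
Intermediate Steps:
$F = -13$
$b = 16$ ($b = \left(-2 + 4\right) + 14 = 2 + 14 = 16$)
$y = 8$ ($y = -8 + 16 = 8$)
$v{\left(R,t \right)} = 5$ ($v{\left(R,t \right)} = 14 - 9 = 5$)
$332 v{\left(F,y \right)} = 332 \cdot 5 = 1660$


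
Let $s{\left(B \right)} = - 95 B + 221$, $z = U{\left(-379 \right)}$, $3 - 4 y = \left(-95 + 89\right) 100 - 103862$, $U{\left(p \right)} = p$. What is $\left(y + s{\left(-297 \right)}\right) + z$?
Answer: $\frac{216693}{4} \approx 54173.0$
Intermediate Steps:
$y = \frac{104465}{4}$ ($y = \frac{3}{4} - \frac{\left(-95 + 89\right) 100 - 103862}{4} = \frac{3}{4} - \frac{\left(-6\right) 100 - 103862}{4} = \frac{3}{4} - \frac{-600 - 103862}{4} = \frac{3}{4} - - \frac{52231}{2} = \frac{3}{4} + \frac{52231}{2} = \frac{104465}{4} \approx 26116.0$)
$z = -379$
$s{\left(B \right)} = 221 - 95 B$
$\left(y + s{\left(-297 \right)}\right) + z = \left(\frac{104465}{4} + \left(221 - -28215\right)\right) - 379 = \left(\frac{104465}{4} + \left(221 + 28215\right)\right) - 379 = \left(\frac{104465}{4} + 28436\right) - 379 = \frac{218209}{4} - 379 = \frac{216693}{4}$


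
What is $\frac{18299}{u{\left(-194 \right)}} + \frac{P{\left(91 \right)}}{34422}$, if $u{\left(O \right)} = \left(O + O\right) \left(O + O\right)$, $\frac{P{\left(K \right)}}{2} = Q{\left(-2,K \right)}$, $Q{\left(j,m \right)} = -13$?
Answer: $\frac{312987017}{2591012784} \approx 0.1208$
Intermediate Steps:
$P{\left(K \right)} = -26$ ($P{\left(K \right)} = 2 \left(-13\right) = -26$)
$u{\left(O \right)} = 4 O^{2}$ ($u{\left(O \right)} = 2 O 2 O = 4 O^{2}$)
$\frac{18299}{u{\left(-194 \right)}} + \frac{P{\left(91 \right)}}{34422} = \frac{18299}{4 \left(-194\right)^{2}} - \frac{26}{34422} = \frac{18299}{4 \cdot 37636} - \frac{13}{17211} = \frac{18299}{150544} - \frac{13}{17211} = \frac{312987017}{2591012784}$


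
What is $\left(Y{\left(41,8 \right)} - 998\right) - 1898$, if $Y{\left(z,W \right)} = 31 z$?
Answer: $-1625$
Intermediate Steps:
$\left(Y{\left(41,8 \right)} - 998\right) - 1898 = \left(31 \cdot 41 - 998\right) - 1898 = \left(1271 - 998\right) - 1898 = 273 - 1898 = -1625$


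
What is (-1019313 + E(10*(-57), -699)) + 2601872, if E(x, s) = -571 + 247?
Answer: 1582235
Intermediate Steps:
E(x, s) = -324
(-1019313 + E(10*(-57), -699)) + 2601872 = (-1019313 - 324) + 2601872 = -1019637 + 2601872 = 1582235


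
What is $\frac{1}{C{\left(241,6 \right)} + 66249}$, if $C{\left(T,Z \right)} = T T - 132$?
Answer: $\frac{1}{124198} \approx 8.0517 \cdot 10^{-6}$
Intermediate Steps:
$C{\left(T,Z \right)} = -132 + T^{2}$ ($C{\left(T,Z \right)} = T^{2} - 132 = -132 + T^{2}$)
$\frac{1}{C{\left(241,6 \right)} + 66249} = \frac{1}{\left(-132 + 241^{2}\right) + 66249} = \frac{1}{\left(-132 + 58081\right) + 66249} = \frac{1}{57949 + 66249} = \frac{1}{124198}$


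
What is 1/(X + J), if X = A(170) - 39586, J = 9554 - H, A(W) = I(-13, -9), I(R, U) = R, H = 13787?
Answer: -1/43832 ≈ -2.2814e-5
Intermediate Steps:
A(W) = -13
J = -4233 (J = 9554 - 1*13787 = 9554 - 13787 = -4233)
X = -39599 (X = -13 - 39586 = -39599)
1/(X + J) = 1/(-39599 - 4233) = 1/(-43832) = -1/43832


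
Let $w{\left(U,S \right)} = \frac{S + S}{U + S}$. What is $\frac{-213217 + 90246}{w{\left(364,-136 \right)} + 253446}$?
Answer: $- \frac{7009347}{14446354} \approx -0.4852$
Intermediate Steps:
$w{\left(U,S \right)} = \frac{2 S}{S + U}$
$\frac{-213217 + 90246}{w{\left(364,-136 \right)} + 253446} = \frac{-213217 + 90246}{2 \left(-136\right) \frac{1}{-136 + 364} + 253446} = - \frac{122971}{2 \left(-136\right) \frac{1}{228} + 253446} = - \frac{122971}{- \frac{68}{57} + 253446} = - \frac{122971}{\frac{14446354}{57}} = \left(-122971\right) \frac{57}{14446354} = - \frac{7009347}{14446354}$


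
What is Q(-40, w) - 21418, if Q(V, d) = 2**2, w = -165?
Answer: -21414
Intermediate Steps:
Q(V, d) = 4
Q(-40, w) - 21418 = 4 - 21418 = -21414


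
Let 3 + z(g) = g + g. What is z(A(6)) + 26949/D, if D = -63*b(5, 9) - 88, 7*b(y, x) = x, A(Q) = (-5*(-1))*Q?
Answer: -1332/13 ≈ -102.46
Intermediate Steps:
A(Q) = 5*Q
b(y, x) = x/7
z(g) = -3 + 2*g (z(g) = -3 + (g + g) = -3 + 2*g)
D = -169 (D = -9*9 - 88 = -63*9/7 - 88 = -81 - 88 = -169)
z(A(6)) + 26949/D = (-3 + 2*(5*6)) + 26949/(-169) = (-3 + 2*30) + 26949*(-1/169) = (-3 + 60) - 2073/13 = 57 - 2073/13 = -1332/13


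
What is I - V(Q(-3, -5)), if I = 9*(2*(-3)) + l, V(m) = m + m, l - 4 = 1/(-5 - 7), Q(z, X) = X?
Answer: -481/12 ≈ -40.083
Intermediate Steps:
l = 47/12 (l = 4 + 1/(-5 - 7) = 4 + 1/(-12) = 4 - 1/12 = 47/12 ≈ 3.9167)
V(m) = 2*m
I = -601/12 (I = 9*(2*(-3)) + 47/12 = 9*(-6) + 47/12 = -54 + 47/12 = -601/12 ≈ -50.083)
I - V(Q(-3, -5)) = -601/12 - 2*(-5) = -601/12 - 1*(-10) = -601/12 + 10 = -481/12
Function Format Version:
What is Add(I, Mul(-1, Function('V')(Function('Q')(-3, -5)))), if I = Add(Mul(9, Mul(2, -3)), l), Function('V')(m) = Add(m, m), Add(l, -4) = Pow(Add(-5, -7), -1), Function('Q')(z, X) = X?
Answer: Rational(-481, 12) ≈ -40.083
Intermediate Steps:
l = Rational(47, 12) (l = Add(4, Pow(Add(-5, -7), -1)) = Add(4, Pow(-12, -1)) = Add(4, Rational(-1, 12)) = Rational(47, 12) ≈ 3.9167)
Function('V')(m) = Mul(2, m)
I = Rational(-601, 12) (I = Add(Mul(9, Mul(2, -3)), Rational(47, 12)) = Add(Mul(9, -6), Rational(47, 12)) = Add(-54, Rational(47, 12)) = Rational(-601, 12) ≈ -50.083)
Add(I, Mul(-1, Function('V')(Function('Q')(-3, -5)))) = Add(Rational(-601, 12), Mul(-1, Mul(2, -5))) = Add(Rational(-601, 12), Mul(-1, -10)) = Add(Rational(-601, 12), 10) = Rational(-481, 12)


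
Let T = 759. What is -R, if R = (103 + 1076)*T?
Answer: -894861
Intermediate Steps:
R = 894861 (R = (103 + 1076)*759 = 1179*759 = 894861)
-R = -1*894861 = -894861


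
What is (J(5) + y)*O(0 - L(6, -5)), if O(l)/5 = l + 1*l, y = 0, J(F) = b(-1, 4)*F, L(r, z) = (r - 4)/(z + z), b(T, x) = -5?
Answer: -50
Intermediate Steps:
L(r, z) = (-4 + r)/(2*z) (L(r, z) = (-4 + r)/((2*z)) = (-4 + r)*(1/(2*z)) = (-4 + r)/(2*z))
J(F) = -5*F
O(l) = 10*l (O(l) = 5*(l + 1*l) = 5*(l + l) = 5*(2*l) = 10*l)
(J(5) + y)*O(0 - L(6, -5)) = (-5*5 + 0)*(10*(0 - (-4 + 6)/(2*(-5)))) = (-25 + 0)*(10*(0 - (-1)*2/(2*5))) = -250*(0 - 1*(-1/5)) = -250*(0 + 1/5) = -250/5 = -25*2 = -50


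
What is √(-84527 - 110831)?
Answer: I*√195358 ≈ 441.99*I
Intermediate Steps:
√(-84527 - 110831) = √(-195358) = I*√195358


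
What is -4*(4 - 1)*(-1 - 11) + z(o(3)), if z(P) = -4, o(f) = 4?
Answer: 140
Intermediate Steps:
-4*(4 - 1)*(-1 - 11) + z(o(3)) = -4*(4 - 1)*(-1 - 11) - 4 = -12*(-12) - 4 = -4*(-36) - 4 = 144 - 4 = 140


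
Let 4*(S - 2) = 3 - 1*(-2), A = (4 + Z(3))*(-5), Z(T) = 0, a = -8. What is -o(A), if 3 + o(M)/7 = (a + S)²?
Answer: -2191/16 ≈ -136.94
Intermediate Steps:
A = -20 (A = (4 + 0)*(-5) = 4*(-5) = -20)
S = 13/4 (S = 2 + (3 - 1*(-2))/4 = 2 + (3 + 2)/4 = 2 + (¼)*5 = 2 + 5/4 = 13/4 ≈ 3.2500)
o(M) = 2191/16 (o(M) = -21 + 7*(-8 + 13/4)² = -21 + 7*(-19/4)² = -21 + 7*(361/16) = -21 + 2527/16 = 2191/16)
-o(A) = -1*2191/16 = -2191/16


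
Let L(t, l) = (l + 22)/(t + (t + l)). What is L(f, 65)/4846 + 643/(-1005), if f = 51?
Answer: -520280891/813328410 ≈ -0.63969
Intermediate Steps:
L(t, l) = (22 + l)/(l + 2*t) (L(t, l) = (22 + l)/(t + (l + t)) = (22 + l)/(l + 2*t))
L(f, 65)/4846 + 643/(-1005) = ((22 + 65)/(65 + 2*51))/4846 + 643/(-1005) = (87/(65 + 102))*(1/4846) + 643*(-1/1005) = (87/167)*(1/4846) - 643/1005 = 87/809282 - 643/1005 = -520280891/813328410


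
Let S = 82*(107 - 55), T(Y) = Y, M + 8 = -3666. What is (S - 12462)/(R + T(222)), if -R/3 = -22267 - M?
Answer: -8198/56001 ≈ -0.14639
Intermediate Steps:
M = -3674 (M = -8 - 3666 = -3674)
S = 4264 (S = 82*52 = 4264)
R = 55779 (R = -3*(-22267 - 1*(-3674)) = -3*(-22267 + 3674) = -3*(-18593) = 55779)
(S - 12462)/(R + T(222)) = (4264 - 12462)/(55779 + 222) = -8198/56001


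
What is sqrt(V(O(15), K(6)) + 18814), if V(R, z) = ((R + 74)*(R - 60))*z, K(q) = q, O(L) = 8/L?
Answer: 11*I*sqrt(14466)/15 ≈ 88.201*I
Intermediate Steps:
V(R, z) = z*(-60 + R)*(74 + R) (V(R, z) = ((74 + R)*(-60 + R))*z = ((-60 + R)*(74 + R))*z = z*(-60 + R)*(74 + R))
sqrt(V(O(15), K(6)) + 18814) = sqrt(6*(-4440 + (8/15)**2 + 14*(8/15)) + 18814) = sqrt(6*(-4440 + 64/225 + 112/15) + 18814) = sqrt(6*(-997256/225) + 18814) = sqrt(-1994512/75 + 18814) = sqrt(-583462/75) = 11*I*sqrt(14466)/15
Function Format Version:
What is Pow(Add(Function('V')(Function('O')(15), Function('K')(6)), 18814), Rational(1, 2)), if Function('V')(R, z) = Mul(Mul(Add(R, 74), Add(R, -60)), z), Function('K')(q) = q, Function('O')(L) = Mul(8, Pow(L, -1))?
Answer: Mul(Rational(11, 15), I, Pow(14466, Rational(1, 2))) ≈ Mul(88.201, I)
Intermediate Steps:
Function('V')(R, z) = Mul(z, Add(-60, R), Add(74, R)) (Function('V')(R, z) = Mul(Mul(Add(74, R), Add(-60, R)), z) = Mul(Mul(Add(-60, R), Add(74, R)), z) = Mul(z, Add(-60, R), Add(74, R)))
Pow(Add(Function('V')(Function('O')(15), Function('K')(6)), 18814), Rational(1, 2)) = Pow(Add(Mul(6, Add(-4440, Pow(Mul(8, Pow(15, -1)), 2), Mul(14, Mul(8, Pow(15, -1))))), 18814), Rational(1, 2)) = Pow(Add(Mul(6, Add(-4440, Pow(Mul(8, Rational(1, 15)), 2), Mul(14, Mul(8, Rational(1, 15))))), 18814), Rational(1, 2)) = Pow(Add(Mul(6, Add(-4440, Pow(Rational(8, 15), 2), Mul(14, Rational(8, 15)))), 18814), Rational(1, 2)) = Pow(Add(Mul(6, Add(-4440, Rational(64, 225), Rational(112, 15))), 18814), Rational(1, 2)) = Pow(Add(Mul(6, Rational(-997256, 225)), 18814), Rational(1, 2)) = Pow(Add(Rational(-1994512, 75), 18814), Rational(1, 2)) = Pow(Rational(-583462, 75), Rational(1, 2)) = Mul(Rational(11, 15), I, Pow(14466, Rational(1, 2)))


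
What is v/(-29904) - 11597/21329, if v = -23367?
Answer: 7218955/30372496 ≈ 0.23768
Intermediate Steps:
v/(-29904) - 11597/21329 = -23367/(-29904) - 11597/21329 = -23367*(-1/29904) - 11597*1/21329 = 7789/9968 - 11597/21329 = 7218955/30372496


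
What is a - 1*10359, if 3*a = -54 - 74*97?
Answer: -38309/3 ≈ -12770.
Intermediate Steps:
a = -7232/3 (a = (-54 - 74*97)/3 = (-54 - 7178)/3 = (⅓)*(-7232) = -7232/3 ≈ -2410.7)
a - 1*10359 = -7232/3 - 1*10359 = -7232/3 - 10359 = -38309/3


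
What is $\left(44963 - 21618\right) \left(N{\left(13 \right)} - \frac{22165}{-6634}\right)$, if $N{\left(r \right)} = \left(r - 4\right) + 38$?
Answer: $\frac{251495685}{214} \approx 1.1752 \cdot 10^{6}$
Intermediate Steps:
$N{\left(r \right)} = 34 + r$ ($N{\left(r \right)} = \left(-4 + r\right) + 38 = 34 + r$)
$\left(44963 - 21618\right) \left(N{\left(13 \right)} - \frac{22165}{-6634}\right) = \left(44963 - 21618\right) \left(\left(34 + 13\right) - \frac{22165}{-6634}\right) = 23345 \left(47 - - \frac{715}{214}\right) = 23345 \left(47 + \frac{715}{214}\right) = 23345 \cdot \frac{10773}{214} = \frac{251495685}{214}$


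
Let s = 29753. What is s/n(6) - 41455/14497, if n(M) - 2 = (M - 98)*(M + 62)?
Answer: -690588811/90664238 ≈ -7.6170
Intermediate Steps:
n(M) = 2 + (-98 + M)*(62 + M) (n(M) = 2 + (M - 98)*(M + 62) = 2 + (-98 + M)*(62 + M))
s/n(6) - 41455/14497 = 29753/(-6074 + 6**2 - 36*6) - 41455/14497 = 29753/(-6074 + 36 - 216) - 41455*1/14497 = 29753/(-6254) - 41455/14497 = 29753*(-1/6254) - 41455/14497 = -29753/6254 - 41455/14497 = -690588811/90664238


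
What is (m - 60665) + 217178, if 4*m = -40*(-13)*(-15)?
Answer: 154563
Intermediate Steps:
m = -1950 (m = (-40*(-13)*(-15))/4 = (520*(-15))/4 = (¼)*(-7800) = -1950)
(m - 60665) + 217178 = (-1950 - 60665) + 217178 = -62615 + 217178 = 154563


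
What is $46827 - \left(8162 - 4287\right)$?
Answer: $42952$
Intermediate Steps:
$46827 - \left(8162 - 4287\right) = 46827 - 3875 = 42952$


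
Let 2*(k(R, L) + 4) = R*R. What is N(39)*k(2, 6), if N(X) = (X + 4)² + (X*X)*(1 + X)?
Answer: -125378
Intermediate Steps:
k(R, L) = -4 + R²/2 (k(R, L) = -4 + (R*R)/2 = -4 + R²/2)
N(X) = (4 + X)² + X²*(1 + X)
N(39)*k(2, 6) = (39² + 39³ + (4 + 39)²)*(-4 + (½)*2²) = (1521 + 59319 + 43²)*(-4 + (½)*4) = (1521 + 59319 + 1849)*(-4 + 2) = 62689*(-2) = -125378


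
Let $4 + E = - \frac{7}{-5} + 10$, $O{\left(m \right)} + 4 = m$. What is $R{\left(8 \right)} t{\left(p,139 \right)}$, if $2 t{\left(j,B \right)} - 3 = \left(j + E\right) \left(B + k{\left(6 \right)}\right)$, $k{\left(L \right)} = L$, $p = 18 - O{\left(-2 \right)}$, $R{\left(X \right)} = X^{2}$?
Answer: $145792$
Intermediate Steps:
$O{\left(m \right)} = -4 + m$
$p = 24$ ($p = 18 - \left(-4 - 2\right) = 18 - -6 = 18 + 6 = 24$)
$E = \frac{37}{5}$ ($E = -4 + \left(- \frac{7}{-5} + 10\right) = -4 + \left(\left(-7\right) \left(- \frac{1}{5}\right) + 10\right) = -4 + \left(\frac{7}{5} + 10\right) = -4 + \frac{57}{5} = \frac{37}{5} \approx 7.4$)
$t{\left(j,B \right)} = \frac{3}{2} + \frac{\left(6 + B\right) \left(\frac{37}{5} + j\right)}{2}$ ($t{\left(j,B \right)} = \frac{3}{2} + \frac{\left(j + \frac{37}{5}\right) \left(B + 6\right)}{2} = \frac{3}{2} + \frac{\left(\frac{37}{5} + j\right) \left(6 + B\right)}{2} = \frac{3}{2} + \frac{\left(6 + B\right) \left(\frac{37}{5} + j\right)}{2}$)
$R{\left(8 \right)} t{\left(p,139 \right)} = 8^{2} \left(\frac{237}{10} + 3 \cdot 24 + \frac{37}{10} \cdot 139 + \frac{1}{2} \cdot 139 \cdot 24\right) = 64 \left(\frac{237}{10} + 72 + \frac{5143}{10} + 1668\right) = 64 \cdot 2278 = 145792$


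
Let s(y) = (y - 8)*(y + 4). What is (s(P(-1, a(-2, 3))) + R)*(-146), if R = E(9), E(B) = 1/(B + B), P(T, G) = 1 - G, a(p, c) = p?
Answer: 45917/9 ≈ 5101.9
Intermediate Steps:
E(B) = 1/(2*B)
R = 1/18 (R = (½)/9 = (½)*(⅑) = 1/18 ≈ 0.055556)
s(y) = (-8 + y)*(4 + y)
(s(P(-1, a(-2, 3))) + R)*(-146) = ((-32 + (1 - 1*(-2))² - 4*(1 - 1*(-2))) + 1/18)*(-146) = ((-32 + (1 + 2)² - 4*(1 + 2)) + 1/18)*(-146) = ((-32 + 3² - 4*3) + 1/18)*(-146) = ((-32 + 9 - 12) + 1/18)*(-146) = (-35 + 1/18)*(-146) = -629/18*(-146) = 45917/9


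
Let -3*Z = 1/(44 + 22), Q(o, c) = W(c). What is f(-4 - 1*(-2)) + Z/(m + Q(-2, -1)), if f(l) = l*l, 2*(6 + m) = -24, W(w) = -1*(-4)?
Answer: 11089/2772 ≈ 4.0004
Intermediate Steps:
W(w) = 4
Q(o, c) = 4
m = -18 (m = -6 + (½)*(-24) = -6 - 12 = -18)
f(l) = l²
Z = -1/198 (Z = -1/(3*(44 + 22)) = -⅓/66 = -⅓*1/66 = -1/198 ≈ -0.0050505)
f(-4 - 1*(-2)) + Z/(m + Q(-2, -1)) = (-4 - 1*(-2))² - 1/(198*(-18 + 4)) = (-4 + 2)² - 1/198/(-14) = (-2)² - 1/198*(-1/14) = 4 + 1/2772 = 11089/2772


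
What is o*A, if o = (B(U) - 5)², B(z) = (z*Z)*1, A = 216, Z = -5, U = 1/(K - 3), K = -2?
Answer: 3456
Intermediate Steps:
U = -⅕ (U = 1/(-2 - 3) = 1/(-5) = -⅕ ≈ -0.20000)
B(z) = -5*z (B(z) = (z*(-5))*1 = -5*z*1 = -5*z)
o = 16 (o = (-5*(-⅕) - 5)² = (1 - 5)² = (-4)² = 16)
o*A = 16*216 = 3456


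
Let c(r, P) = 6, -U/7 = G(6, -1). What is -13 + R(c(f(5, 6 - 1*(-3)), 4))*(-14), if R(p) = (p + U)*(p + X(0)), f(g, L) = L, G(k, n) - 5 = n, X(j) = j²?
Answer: 1835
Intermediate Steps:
G(k, n) = 5 + n
U = -28 (U = -7*(5 - 1) = -7*4 = -28)
R(p) = p*(-28 + p) (R(p) = (p - 28)*(p + 0²) = (-28 + p)*(p + 0) = (-28 + p)*p = p*(-28 + p))
-13 + R(c(f(5, 6 - 1*(-3)), 4))*(-14) = -13 + (6*(-28 + 6))*(-14) = -13 + (6*(-22))*(-14) = -13 - 132*(-14) = -13 + 1848 = 1835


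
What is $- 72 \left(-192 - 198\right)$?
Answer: $28080$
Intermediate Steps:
$- 72 \left(-192 - 198\right) = \left(-72\right) \left(-390\right) = 28080$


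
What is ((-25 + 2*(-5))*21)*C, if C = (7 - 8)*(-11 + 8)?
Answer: -2205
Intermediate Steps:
C = 3 (C = -1*(-3) = 3)
((-25 + 2*(-5))*21)*C = ((-25 + 2*(-5))*21)*3 = ((-25 - 10)*21)*3 = -35*21*3 = -735*3 = -2205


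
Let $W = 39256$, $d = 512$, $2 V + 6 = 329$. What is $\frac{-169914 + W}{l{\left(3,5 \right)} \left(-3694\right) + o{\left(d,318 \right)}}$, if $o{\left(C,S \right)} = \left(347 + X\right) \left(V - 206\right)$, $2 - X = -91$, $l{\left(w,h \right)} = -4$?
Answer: $\frac{65329}{2402} \approx 27.198$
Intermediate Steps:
$V = \frac{323}{2}$ ($V = -3 + \frac{1}{2} \cdot 329 = -3 + \frac{329}{2} = \frac{323}{2} \approx 161.5$)
$X = 93$ ($X = 2 - -91 = 2 + 91 = 93$)
$o{\left(C,S \right)} = -19580$ ($o{\left(C,S \right)} = \left(347 + 93\right) \left(\frac{323}{2} - 206\right) = 440 \left(- \frac{89}{2}\right) = -19580$)
$\frac{-169914 + W}{l{\left(3,5 \right)} \left(-3694\right) + o{\left(d,318 \right)}} = \frac{-169914 + 39256}{\left(-4\right) \left(-3694\right) - 19580} = - \frac{130658}{14776 - 19580} = - \frac{130658}{-4804} = \left(-130658\right) \left(- \frac{1}{4804}\right) = \frac{65329}{2402}$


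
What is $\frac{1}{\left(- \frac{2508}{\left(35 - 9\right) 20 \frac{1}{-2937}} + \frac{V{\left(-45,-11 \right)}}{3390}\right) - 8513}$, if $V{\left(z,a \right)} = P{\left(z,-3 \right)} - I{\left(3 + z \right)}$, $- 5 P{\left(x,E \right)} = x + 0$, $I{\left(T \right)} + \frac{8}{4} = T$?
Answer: $\frac{4407}{24910094} \approx 0.00017692$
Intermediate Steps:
$I{\left(T \right)} = -2 + T$
$P{\left(x,E \right)} = - \frac{x}{5}$ ($P{\left(x,E \right)} = - \frac{x + 0}{5} = - \frac{x}{5}$)
$V{\left(z,a \right)} = -1 - \frac{6 z}{5}$ ($V{\left(z,a \right)} = - \frac{z}{5} - \left(-2 + \left(3 + z\right)\right) = - \frac{z}{5} - \left(1 + z\right) = -1 - \frac{6 z}{5}$)
$\frac{1}{\left(- \frac{2508}{\left(35 - 9\right) 20 \frac{1}{-2937}} + \frac{V{\left(-45,-11 \right)}}{3390}\right) - 8513} = \frac{1}{\left(- \frac{2508}{\left(35 - 9\right) 20 \frac{1}{-2937}} + \frac{-1 - -54}{3390}\right) - 8513} = \frac{1}{\left(- \frac{2508}{26 \cdot 20 \left(- \frac{1}{2937}\right)} + \left(-1 + 54\right) \frac{1}{3390}\right) - 8513} = \frac{1}{\left(- \frac{2508}{520 \left(- \frac{1}{2937}\right)} + 53 \cdot \frac{1}{3390}\right) - 8513} = \frac{1}{\left(- \frac{2508}{- \frac{520}{2937}} + \frac{53}{3390}\right) - 8513} = \frac{1}{\left(\left(-2508\right) \left(- \frac{2937}{520}\right) + \frac{53}{3390}\right) - 8513} = \frac{1}{\left(\frac{1841499}{130} + \frac{53}{3390}\right) - 8513} = \frac{1}{\frac{62426885}{4407} - 8513} = \frac{1}{\frac{24910094}{4407}} = \frac{4407}{24910094}$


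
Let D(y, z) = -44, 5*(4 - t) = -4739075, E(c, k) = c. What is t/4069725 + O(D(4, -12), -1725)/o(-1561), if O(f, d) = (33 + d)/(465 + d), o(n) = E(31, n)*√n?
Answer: 947819/4069725 - 47*I*√1561/1693685 ≈ 0.2329 - 0.0010964*I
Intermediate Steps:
t = 947819 (t = 4 - ⅕*(-4739075) = 4 + 947815 = 947819)
o(n) = 31*√n
O(f, d) = (33 + d)/(465 + d)
t/4069725 + O(D(4, -12), -1725)/o(-1561) = 947819/4069725 + ((33 - 1725)/(465 - 1725))/((31*√(-1561))) = 947819*(1/4069725) + (-1692/(-1260))/((31*(I*√1561))) = 947819/4069725 + (-1/1260*(-1692))/((31*I*√1561)) = 947819/4069725 + 47*(-I*√1561/48391)/35 = 947819/4069725 - 47*I*√1561/1693685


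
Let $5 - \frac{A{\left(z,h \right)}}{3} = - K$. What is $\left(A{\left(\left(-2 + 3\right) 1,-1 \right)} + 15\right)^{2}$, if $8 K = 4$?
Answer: $\frac{3969}{4} \approx 992.25$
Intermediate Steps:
$K = \frac{1}{2}$ ($K = \frac{1}{8} \cdot 4 = \frac{1}{2} \approx 0.5$)
$A{\left(z,h \right)} = \frac{33}{2}$ ($A{\left(z,h \right)} = 15 - 3 \left(\left(-1\right) \frac{1}{2}\right) = 15 - - \frac{3}{2} = 15 + \frac{3}{2} = \frac{33}{2}$)
$\left(A{\left(\left(-2 + 3\right) 1,-1 \right)} + 15\right)^{2} = \left(\frac{33}{2} + 15\right)^{2} = \left(\frac{63}{2}\right)^{2} = \frac{3969}{4}$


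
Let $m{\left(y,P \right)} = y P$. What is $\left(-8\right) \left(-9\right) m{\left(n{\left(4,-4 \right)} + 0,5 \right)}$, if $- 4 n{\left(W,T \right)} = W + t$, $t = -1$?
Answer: $-270$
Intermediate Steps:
$n{\left(W,T \right)} = \frac{1}{4} - \frac{W}{4}$ ($n{\left(W,T \right)} = - \frac{W - 1}{4} = - \frac{-1 + W}{4} = \frac{1}{4} - \frac{W}{4}$)
$m{\left(y,P \right)} = P y$
$\left(-8\right) \left(-9\right) m{\left(n{\left(4,-4 \right)} + 0,5 \right)} = \left(-8\right) \left(-9\right) 5 \left(\left(\frac{1}{4} - 1\right) + 0\right) = 72 \cdot 5 \left(\left(\frac{1}{4} - 1\right) + 0\right) = 72 \cdot 5 \left(- \frac{3}{4} + 0\right) = 72 \cdot 5 \left(- \frac{3}{4}\right) = 72 \left(- \frac{15}{4}\right) = -270$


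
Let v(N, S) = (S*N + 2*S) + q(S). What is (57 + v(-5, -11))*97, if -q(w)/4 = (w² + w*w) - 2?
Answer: -84390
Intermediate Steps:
q(w) = 8 - 8*w² (q(w) = -4*((w² + w*w) - 2) = -4*((w² + w²) - 2) = -4*(2*w² - 2) = -4*(-2 + 2*w²) = 8 - 8*w²)
v(N, S) = 8 - 8*S² + 2*S + N*S (v(N, S) = (S*N + 2*S) + (8 - 8*S²) = (N*S + 2*S) + (8 - 8*S²) = (2*S + N*S) + (8 - 8*S²) = 8 - 8*S² + 2*S + N*S)
(57 + v(-5, -11))*97 = (57 + (8 - 8*(-11)² + 2*(-11) - 5*(-11)))*97 = (57 + (8 - 8*121 - 22 + 55))*97 = (57 + (8 - 968 - 22 + 55))*97 = (57 - 927)*97 = -870*97 = -84390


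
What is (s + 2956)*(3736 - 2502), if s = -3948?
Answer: -1224128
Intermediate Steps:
(s + 2956)*(3736 - 2502) = (-3948 + 2956)*(3736 - 2502) = -992*1234 = -1224128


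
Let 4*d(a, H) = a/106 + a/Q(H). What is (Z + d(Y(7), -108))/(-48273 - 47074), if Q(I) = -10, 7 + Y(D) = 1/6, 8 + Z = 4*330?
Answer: -1353/98315 ≈ -0.013762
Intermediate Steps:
Z = 1312 (Z = -8 + 4*330 = -8 + 1320 = 1312)
Y(D) = -41/6 (Y(D) = -7 + 1/6 = -7 + ⅙ = -41/6)
d(a, H) = -6*a/265 (d(a, H) = (a/106 + a/(-10))/4 = (a*(1/106) + a*(-⅒))/4 = (a/106 - a/10)/4 = (-24*a/265)/4 = -6*a/265)
(Z + d(Y(7), -108))/(-48273 - 47074) = (1312 - 6/265*(-41/6))/(-48273 - 47074) = (1312 + 41/265)/(-95347) = (347721/265)*(-1/95347) = -1353/98315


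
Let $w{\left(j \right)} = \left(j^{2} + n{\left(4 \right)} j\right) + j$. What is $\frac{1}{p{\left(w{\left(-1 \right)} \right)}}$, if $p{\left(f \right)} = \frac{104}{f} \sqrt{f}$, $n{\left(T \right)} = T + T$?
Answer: $\frac{i \sqrt{2}}{52} \approx 0.027196 i$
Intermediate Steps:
$n{\left(T \right)} = 2 T$
$w{\left(j \right)} = j^{2} + 9 j$ ($w{\left(j \right)} = \left(j^{2} + 2 \cdot 4 j\right) + j = \left(j^{2} + 8 j\right) + j = j^{2} + 9 j$)
$p{\left(f \right)} = \frac{104}{\sqrt{f}}$
$\frac{1}{p{\left(w{\left(-1 \right)} \right)}} = \frac{1}{104 \frac{1}{\sqrt{- (9 - 1)}}} = \frac{1}{104 \frac{1}{\sqrt{\left(-1\right) 8}}} = \frac{1}{104 \frac{1}{\sqrt{-8}}} = \frac{1}{104 \left(- \frac{i \sqrt{2}}{4}\right)} = \frac{1}{\left(-26\right) i \sqrt{2}} = \frac{i \sqrt{2}}{52}$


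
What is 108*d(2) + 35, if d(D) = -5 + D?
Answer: -289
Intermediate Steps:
108*d(2) + 35 = 108*(-5 + 2) + 35 = 108*(-3) + 35 = -324 + 35 = -289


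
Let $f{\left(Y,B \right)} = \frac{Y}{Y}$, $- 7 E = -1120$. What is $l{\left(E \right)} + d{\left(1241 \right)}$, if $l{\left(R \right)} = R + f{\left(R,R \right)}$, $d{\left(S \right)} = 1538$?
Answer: $1699$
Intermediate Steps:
$E = 160$ ($E = \left(- \frac{1}{7}\right) \left(-1120\right) = 160$)
$f{\left(Y,B \right)} = 1$
$l{\left(R \right)} = 1 + R$ ($l{\left(R \right)} = R + 1 = 1 + R$)
$l{\left(E \right)} + d{\left(1241 \right)} = \left(1 + 160\right) + 1538 = 161 + 1538 = 1699$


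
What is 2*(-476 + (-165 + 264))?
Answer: -754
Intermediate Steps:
2*(-476 + (-165 + 264)) = 2*(-476 + 99) = 2*(-377) = -754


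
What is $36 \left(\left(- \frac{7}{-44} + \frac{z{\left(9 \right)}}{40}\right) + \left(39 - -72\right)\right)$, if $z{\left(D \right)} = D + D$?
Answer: $\frac{220986}{55} \approx 4017.9$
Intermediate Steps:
$z{\left(D \right)} = 2 D$
$36 \left(\left(- \frac{7}{-44} + \frac{z{\left(9 \right)}}{40}\right) + \left(39 - -72\right)\right) = 36 \left(\left(- \frac{7}{-44} + \frac{2 \cdot 9}{40}\right) + \left(39 - -72\right)\right) = 36 \left(\left(\left(-7\right) \left(- \frac{1}{44}\right) + 18 \cdot \frac{1}{40}\right) + \left(39 + 72\right)\right) = 36 \left(\left(\frac{7}{44} + \frac{9}{20}\right) + 111\right) = 36 \left(\frac{67}{110} + 111\right) = 36 \cdot \frac{12277}{110} = \frac{220986}{55}$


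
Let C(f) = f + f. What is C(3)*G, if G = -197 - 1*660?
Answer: -5142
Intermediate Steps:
C(f) = 2*f
G = -857 (G = -197 - 660 = -857)
C(3)*G = (2*3)*(-857) = 6*(-857) = -5142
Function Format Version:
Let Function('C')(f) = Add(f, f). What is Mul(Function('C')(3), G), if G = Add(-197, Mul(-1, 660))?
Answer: -5142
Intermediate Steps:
Function('C')(f) = Mul(2, f)
G = -857 (G = Add(-197, -660) = -857)
Mul(Function('C')(3), G) = Mul(Mul(2, 3), -857) = Mul(6, -857) = -5142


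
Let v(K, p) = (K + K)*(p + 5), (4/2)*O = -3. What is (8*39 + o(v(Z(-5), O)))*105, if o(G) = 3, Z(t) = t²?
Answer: 33075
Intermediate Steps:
O = -3/2 (O = (½)*(-3) = -3/2 ≈ -1.5000)
v(K, p) = 2*K*(5 + p) (v(K, p) = (2*K)*(5 + p) = 2*K*(5 + p))
(8*39 + o(v(Z(-5), O)))*105 = (8*39 + 3)*105 = (312 + 3)*105 = 315*105 = 33075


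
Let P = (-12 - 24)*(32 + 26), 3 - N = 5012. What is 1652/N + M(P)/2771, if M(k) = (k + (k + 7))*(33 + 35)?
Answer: -83799360/816467 ≈ -102.64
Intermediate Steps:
N = -5009 (N = 3 - 1*5012 = 3 - 5012 = -5009)
P = -2088 (P = -36*58 = -2088)
M(k) = 476 + 136*k (M(k) = (k + (7 + k))*68 = (7 + 2*k)*68 = 476 + 136*k)
1652/N + M(P)/2771 = 1652/(-5009) + (476 + 136*(-2088))/2771 = 1652*(-1/5009) + (476 - 283968)*(1/2771) = -1652/5009 - 283492*1/2771 = -1652/5009 - 16676/163 = -83799360/816467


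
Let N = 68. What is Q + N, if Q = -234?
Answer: -166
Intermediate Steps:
Q + N = -234 + 68 = -166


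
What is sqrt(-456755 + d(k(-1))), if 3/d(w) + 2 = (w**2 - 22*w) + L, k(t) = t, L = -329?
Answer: I*sqrt(10832401811)/154 ≈ 675.84*I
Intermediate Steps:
d(w) = 3/(-331 + w**2 - 22*w) (d(w) = 3/(-2 + ((w**2 - 22*w) - 329)) = 3/(-2 + (-329 + w**2 - 22*w)) = 3/(-331 + w**2 - 22*w))
sqrt(-456755 + d(k(-1))) = sqrt(-456755 + 3/(-331 + (-1)**2 - 22*(-1))) = sqrt(-456755 + 3/(-331 + 1 + 22)) = sqrt(-456755 + 3/(-308)) = sqrt(-456755 + 3*(-1/308)) = sqrt(-456755 - 3/308) = sqrt(-140680543/308) = I*sqrt(10832401811)/154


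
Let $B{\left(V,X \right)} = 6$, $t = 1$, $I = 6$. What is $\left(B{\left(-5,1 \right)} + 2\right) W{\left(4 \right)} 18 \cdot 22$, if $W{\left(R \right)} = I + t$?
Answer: $22176$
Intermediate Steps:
$W{\left(R \right)} = 7$ ($W{\left(R \right)} = 6 + 1 = 7$)
$\left(B{\left(-5,1 \right)} + 2\right) W{\left(4 \right)} 18 \cdot 22 = \left(6 + 2\right) 7 \cdot 18 \cdot 22 = 8 \cdot 7 \cdot 18 \cdot 22 = 56 \cdot 18 \cdot 22 = 1008 \cdot 22 = 22176$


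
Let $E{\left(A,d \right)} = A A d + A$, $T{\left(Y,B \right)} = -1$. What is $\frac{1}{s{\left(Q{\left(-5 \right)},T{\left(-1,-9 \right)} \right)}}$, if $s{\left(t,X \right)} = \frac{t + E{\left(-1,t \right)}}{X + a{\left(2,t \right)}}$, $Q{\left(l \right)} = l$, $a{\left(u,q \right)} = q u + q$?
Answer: $\frac{16}{11} \approx 1.4545$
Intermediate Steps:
$a{\left(u,q \right)} = q + q u$
$E{\left(A,d \right)} = A + d A^{2}$ ($E{\left(A,d \right)} = A^{2} d + A = d A^{2} + A = A + d A^{2}$)
$s{\left(t,X \right)} = \frac{-1 + 2 t}{X + 3 t}$ ($s{\left(t,X \right)} = \frac{t - \left(1 - t\right)}{X + t \left(1 + 2\right)} = \frac{t + \left(-1 + t\right)}{X + t 3} = \frac{-1 + 2 t}{X + 3 t}$)
$\frac{1}{s{\left(Q{\left(-5 \right)},T{\left(-1,-9 \right)} \right)}} = \frac{1}{\frac{1}{-1 + 3 \left(-5\right)} \left(-1 + 2 \left(-5\right)\right)} = \frac{1}{\frac{1}{-1 - 15} \left(-1 - 10\right)} = \frac{1}{\frac{1}{-16} \left(-11\right)} = \frac{1}{\left(- \frac{1}{16}\right) \left(-11\right)} = \frac{1}{\frac{11}{16}} = \frac{16}{11}$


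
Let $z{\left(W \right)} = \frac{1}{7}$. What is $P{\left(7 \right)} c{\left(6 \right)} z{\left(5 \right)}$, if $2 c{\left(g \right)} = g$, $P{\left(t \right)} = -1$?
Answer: $- \frac{3}{7} \approx -0.42857$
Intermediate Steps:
$z{\left(W \right)} = \frac{1}{7}$
$c{\left(g \right)} = \frac{g}{2}$
$P{\left(7 \right)} c{\left(6 \right)} z{\left(5 \right)} = - \frac{6}{2} \cdot \frac{1}{7} = \left(-1\right) 3 \cdot \frac{1}{7} = \left(-3\right) \frac{1}{7} = - \frac{3}{7}$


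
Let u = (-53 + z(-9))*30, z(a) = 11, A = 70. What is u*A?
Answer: -88200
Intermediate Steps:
u = -1260 (u = (-53 + 11)*30 = -42*30 = -1260)
u*A = -1260*70 = -88200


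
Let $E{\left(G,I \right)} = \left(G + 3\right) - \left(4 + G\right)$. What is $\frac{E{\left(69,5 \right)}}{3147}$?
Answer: $- \frac{1}{3147} \approx -0.00031776$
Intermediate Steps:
$E{\left(G,I \right)} = -1$ ($E{\left(G,I \right)} = \left(3 + G\right) - \left(4 + G\right) = -1$)
$\frac{E{\left(69,5 \right)}}{3147} = - \frac{1}{3147}$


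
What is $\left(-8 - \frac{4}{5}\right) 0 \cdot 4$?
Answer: $0$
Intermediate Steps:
$\left(-8 - \frac{4}{5}\right) 0 \cdot 4 = \left(-8 - \frac{4}{5}\right) 0 = \left(- \frac{44}{5}\right) 0 = 0$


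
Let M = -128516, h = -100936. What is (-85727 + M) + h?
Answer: -315179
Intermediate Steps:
(-85727 + M) + h = (-85727 - 128516) - 100936 = -214243 - 100936 = -315179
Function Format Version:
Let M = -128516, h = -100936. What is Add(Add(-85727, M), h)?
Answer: -315179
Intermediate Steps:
Add(Add(-85727, M), h) = Add(Add(-85727, -128516), -100936) = Add(-214243, -100936) = -315179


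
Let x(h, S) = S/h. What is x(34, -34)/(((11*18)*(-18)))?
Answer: 1/3564 ≈ 0.00028058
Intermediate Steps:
x(34, -34)/(((11*18)*(-18))) = (-34/34)/(((11*18)*(-18))) = (-34*1/34)/((198*(-18))) = -1/(-3564) = -1*(-1/3564) = 1/3564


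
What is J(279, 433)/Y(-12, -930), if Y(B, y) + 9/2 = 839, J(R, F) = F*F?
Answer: 374978/1669 ≈ 224.67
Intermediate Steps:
J(R, F) = F²
Y(B, y) = 1669/2 (Y(B, y) = -9/2 + 839 = 1669/2)
J(279, 433)/Y(-12, -930) = 433²/(1669/2) = 187489*(2/1669) = 374978/1669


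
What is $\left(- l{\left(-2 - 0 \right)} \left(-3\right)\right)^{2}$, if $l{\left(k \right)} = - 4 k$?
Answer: $576$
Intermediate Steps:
$\left(- l{\left(-2 - 0 \right)} \left(-3\right)\right)^{2} = \left(- \left(-4\right) \left(-2 - 0\right) \left(-3\right)\right)^{2} = \left(- \left(-4\right) \left(-2 + 0\right) \left(-3\right)\right)^{2} = \left(- \left(-4\right) \left(-2\right) \left(-3\right)\right)^{2} = \left(\left(-1\right) 8 \left(-3\right)\right)^{2} = \left(\left(-8\right) \left(-3\right)\right)^{2} = 24^{2} = 576$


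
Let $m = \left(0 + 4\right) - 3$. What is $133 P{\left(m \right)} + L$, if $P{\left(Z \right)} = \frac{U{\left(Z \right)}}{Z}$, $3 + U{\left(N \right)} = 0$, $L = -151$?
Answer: $-550$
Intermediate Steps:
$U{\left(N \right)} = -3$ ($U{\left(N \right)} = -3 + 0 = -3$)
$m = 1$ ($m = 4 - 3 = 1$)
$P{\left(Z \right)} = - \frac{3}{Z}$
$133 P{\left(m \right)} + L = 133 \left(- \frac{3}{1}\right) - 151 = 133 \left(\left(-3\right) 1\right) - 151 = 133 \left(-3\right) - 151 = -399 - 151 = -550$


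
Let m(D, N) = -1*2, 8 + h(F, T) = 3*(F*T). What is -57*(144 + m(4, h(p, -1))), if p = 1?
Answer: -8094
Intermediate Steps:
h(F, T) = -8 + 3*F*T (h(F, T) = -8 + 3*(F*T) = -8 + 3*F*T)
m(D, N) = -2
-57*(144 + m(4, h(p, -1))) = -57*(144 - 2) = -57*142 = -8094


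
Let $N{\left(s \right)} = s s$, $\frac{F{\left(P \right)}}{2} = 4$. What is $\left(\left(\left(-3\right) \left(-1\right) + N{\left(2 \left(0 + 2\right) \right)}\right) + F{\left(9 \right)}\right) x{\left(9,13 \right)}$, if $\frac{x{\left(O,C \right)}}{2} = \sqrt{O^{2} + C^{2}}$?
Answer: $270 \sqrt{10} \approx 853.81$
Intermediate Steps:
$F{\left(P \right)} = 8$ ($F{\left(P \right)} = 2 \cdot 4 = 8$)
$x{\left(O,C \right)} = 2 \sqrt{C^{2} + O^{2}}$ ($x{\left(O,C \right)} = 2 \sqrt{O^{2} + C^{2}} = 2 \sqrt{C^{2} + O^{2}}$)
$N{\left(s \right)} = s^{2}$
$\left(\left(\left(-3\right) \left(-1\right) + N{\left(2 \left(0 + 2\right) \right)}\right) + F{\left(9 \right)}\right) x{\left(9,13 \right)} = \left(\left(\left(-3\right) \left(-1\right) + \left(2 \left(0 + 2\right)\right)^{2}\right) + 8\right) 2 \sqrt{13^{2} + 9^{2}} = \left(\left(3 + \left(2 \cdot 2\right)^{2}\right) + 8\right) 2 \sqrt{169 + 81} = \left(\left(3 + 4^{2}\right) + 8\right) 2 \sqrt{250} = \left(\left(3 + 16\right) + 8\right) 2 \cdot 5 \sqrt{10} = \left(19 + 8\right) 10 \sqrt{10} = 27 \cdot 10 \sqrt{10} = 270 \sqrt{10}$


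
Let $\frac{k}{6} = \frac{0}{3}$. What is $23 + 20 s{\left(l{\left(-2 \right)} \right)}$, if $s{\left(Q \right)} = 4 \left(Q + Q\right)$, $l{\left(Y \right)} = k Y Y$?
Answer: $23$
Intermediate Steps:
$k = 0$ ($k = 6 \cdot \frac{0}{3} = 6 \cdot 0 \cdot \frac{1}{3} = 6 \cdot 0 = 0$)
$l{\left(Y \right)} = 0$ ($l{\left(Y \right)} = 0 Y Y = 0 Y = 0$)
$s{\left(Q \right)} = 8 Q$ ($s{\left(Q \right)} = 4 \cdot 2 Q = 8 Q$)
$23 + 20 s{\left(l{\left(-2 \right)} \right)} = 23 + 20 \cdot 8 \cdot 0 = 23 + 20 \cdot 0 = 23 + 0 = 23$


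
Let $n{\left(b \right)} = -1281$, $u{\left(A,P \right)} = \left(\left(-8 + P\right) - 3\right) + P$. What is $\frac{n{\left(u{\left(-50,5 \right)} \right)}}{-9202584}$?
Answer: $\frac{427}{3067528} \approx 0.0001392$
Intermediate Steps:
$u{\left(A,P \right)} = -11 + 2 P$ ($u{\left(A,P \right)} = \left(-11 + P\right) + P = -11 + 2 P$)
$\frac{n{\left(u{\left(-50,5 \right)} \right)}}{-9202584} = - \frac{1281}{-9202584} = \left(-1281\right) \left(- \frac{1}{9202584}\right) = \frac{427}{3067528}$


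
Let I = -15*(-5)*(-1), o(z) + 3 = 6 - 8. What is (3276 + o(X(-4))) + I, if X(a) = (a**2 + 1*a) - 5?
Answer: 3196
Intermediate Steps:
X(a) = -5 + a + a**2 (X(a) = (a**2 + a) - 5 = (a + a**2) - 5 = -5 + a + a**2)
o(z) = -5 (o(z) = -3 + (6 - 8) = -3 - 2 = -5)
I = -75 (I = 75*(-1) = -75)
(3276 + o(X(-4))) + I = (3276 - 5) - 75 = 3271 - 75 = 3196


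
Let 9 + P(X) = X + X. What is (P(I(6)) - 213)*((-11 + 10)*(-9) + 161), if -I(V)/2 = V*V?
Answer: -62220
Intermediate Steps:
I(V) = -2*V**2 (I(V) = -2*V*V = -2*V**2)
P(X) = -9 + 2*X (P(X) = -9 + (X + X) = -9 + 2*X)
(P(I(6)) - 213)*((-11 + 10)*(-9) + 161) = ((-9 + 2*(-2*6**2)) - 213)*((-11 + 10)*(-9) + 161) = ((-9 + 2*(-2*36)) - 213)*(-1*(-9) + 161) = ((-9 + 2*(-72)) - 213)*(9 + 161) = ((-9 - 144) - 213)*170 = (-153 - 213)*170 = -366*170 = -62220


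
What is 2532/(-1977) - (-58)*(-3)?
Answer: -115510/659 ≈ -175.28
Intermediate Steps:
2532/(-1977) - (-58)*(-3) = 2532*(-1/1977) - 1*174 = -844/659 - 174 = -115510/659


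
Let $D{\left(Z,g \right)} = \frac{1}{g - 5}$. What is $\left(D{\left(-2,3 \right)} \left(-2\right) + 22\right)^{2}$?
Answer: $529$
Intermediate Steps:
$D{\left(Z,g \right)} = \frac{1}{-5 + g}$
$\left(D{\left(-2,3 \right)} \left(-2\right) + 22\right)^{2} = \left(\frac{1}{-5 + 3} \left(-2\right) + 22\right)^{2} = \left(\frac{1}{-2} \left(-2\right) + 22\right)^{2} = \left(\left(- \frac{1}{2}\right) \left(-2\right) + 22\right)^{2} = \left(1 + 22\right)^{2} = 23^{2} = 529$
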